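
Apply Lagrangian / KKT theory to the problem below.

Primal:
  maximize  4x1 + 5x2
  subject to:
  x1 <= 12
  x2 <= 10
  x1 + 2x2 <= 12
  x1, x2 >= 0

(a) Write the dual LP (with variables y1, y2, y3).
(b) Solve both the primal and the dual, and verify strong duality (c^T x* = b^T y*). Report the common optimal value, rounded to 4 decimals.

The standard primal-dual pair for 'max c^T x s.t. A x <= b, x >= 0' is:
  Dual:  min b^T y  s.t.  A^T y >= c,  y >= 0.

So the dual LP is:
  minimize  12y1 + 10y2 + 12y3
  subject to:
    y1 + y3 >= 4
    y2 + 2y3 >= 5
    y1, y2, y3 >= 0

Solving the primal: x* = (12, 0).
  primal value c^T x* = 48.
Solving the dual: y* = (1.5, 0, 2.5).
  dual value b^T y* = 48.
Strong duality: c^T x* = b^T y*. Confirmed.

48


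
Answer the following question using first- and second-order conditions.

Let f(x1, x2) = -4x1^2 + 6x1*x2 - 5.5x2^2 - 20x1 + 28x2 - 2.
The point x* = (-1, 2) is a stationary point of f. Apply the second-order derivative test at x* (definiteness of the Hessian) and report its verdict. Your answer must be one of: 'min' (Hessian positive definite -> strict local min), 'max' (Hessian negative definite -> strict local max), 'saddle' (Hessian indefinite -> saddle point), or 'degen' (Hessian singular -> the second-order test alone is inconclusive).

Compute the Hessian H = grad^2 f:
  H = [[-8, 6], [6, -11]]
Verify stationarity: grad f(x*) = H x* + g = (0, 0).
Eigenvalues of H: -15.6847, -3.3153.
Both eigenvalues < 0, so H is negative definite -> x* is a strict local max.

max


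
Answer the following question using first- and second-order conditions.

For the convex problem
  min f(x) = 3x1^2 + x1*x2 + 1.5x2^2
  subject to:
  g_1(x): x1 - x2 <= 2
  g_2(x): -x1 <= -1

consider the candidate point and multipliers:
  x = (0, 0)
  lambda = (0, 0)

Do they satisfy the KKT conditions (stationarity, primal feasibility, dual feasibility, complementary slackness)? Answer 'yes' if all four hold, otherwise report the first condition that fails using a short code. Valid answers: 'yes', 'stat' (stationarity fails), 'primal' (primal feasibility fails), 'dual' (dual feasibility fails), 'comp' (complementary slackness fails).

Gradient of f: grad f(x) = Q x + c = (0, 0)
Constraint values g_i(x) = a_i^T x - b_i:
  g_1((0, 0)) = -2
  g_2((0, 0)) = 1
Stationarity residual: grad f(x) + sum_i lambda_i a_i = (0, 0)
  -> stationarity OK
Primal feasibility (all g_i <= 0): FAILS
Dual feasibility (all lambda_i >= 0): OK
Complementary slackness (lambda_i * g_i(x) = 0 for all i): OK

Verdict: the first failing condition is primal_feasibility -> primal.

primal


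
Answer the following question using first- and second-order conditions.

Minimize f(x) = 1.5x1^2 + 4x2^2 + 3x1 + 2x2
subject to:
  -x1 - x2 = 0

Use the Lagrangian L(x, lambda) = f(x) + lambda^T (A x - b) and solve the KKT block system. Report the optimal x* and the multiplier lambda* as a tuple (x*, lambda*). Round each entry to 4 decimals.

Form the Lagrangian:
  L(x, lambda) = (1/2) x^T Q x + c^T x + lambda^T (A x - b)
Stationarity (grad_x L = 0): Q x + c + A^T lambda = 0.
Primal feasibility: A x = b.

This gives the KKT block system:
  [ Q   A^T ] [ x     ]   [-c ]
  [ A    0  ] [ lambda ] = [ b ]

Solving the linear system:
  x*      = (-0.0909, 0.0909)
  lambda* = (2.7273)
  f(x*)   = -0.0455

x* = (-0.0909, 0.0909), lambda* = (2.7273)


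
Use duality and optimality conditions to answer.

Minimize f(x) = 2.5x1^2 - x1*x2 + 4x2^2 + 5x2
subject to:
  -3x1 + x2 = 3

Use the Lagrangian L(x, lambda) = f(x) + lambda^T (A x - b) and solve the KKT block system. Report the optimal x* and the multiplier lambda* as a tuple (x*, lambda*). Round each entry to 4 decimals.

Form the Lagrangian:
  L(x, lambda) = (1/2) x^T Q x + c^T x + lambda^T (A x - b)
Stationarity (grad_x L = 0): Q x + c + A^T lambda = 0.
Primal feasibility: A x = b.

This gives the KKT block system:
  [ Q   A^T ] [ x     ]   [-c ]
  [ A    0  ] [ lambda ] = [ b ]

Solving the linear system:
  x*      = (-1.1831, -0.5493)
  lambda* = (-1.7887)
  f(x*)   = 1.3099

x* = (-1.1831, -0.5493), lambda* = (-1.7887)


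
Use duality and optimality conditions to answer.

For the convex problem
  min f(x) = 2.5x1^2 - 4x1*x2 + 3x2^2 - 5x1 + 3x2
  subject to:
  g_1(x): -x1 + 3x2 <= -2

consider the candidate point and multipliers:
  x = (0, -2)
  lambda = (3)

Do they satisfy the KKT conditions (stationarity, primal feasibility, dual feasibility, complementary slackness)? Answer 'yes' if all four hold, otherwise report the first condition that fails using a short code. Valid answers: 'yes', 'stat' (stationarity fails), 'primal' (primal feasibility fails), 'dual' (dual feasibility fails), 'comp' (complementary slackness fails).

Gradient of f: grad f(x) = Q x + c = (3, -9)
Constraint values g_i(x) = a_i^T x - b_i:
  g_1((0, -2)) = -4
Stationarity residual: grad f(x) + sum_i lambda_i a_i = (0, 0)
  -> stationarity OK
Primal feasibility (all g_i <= 0): OK
Dual feasibility (all lambda_i >= 0): OK
Complementary slackness (lambda_i * g_i(x) = 0 for all i): FAILS

Verdict: the first failing condition is complementary_slackness -> comp.

comp


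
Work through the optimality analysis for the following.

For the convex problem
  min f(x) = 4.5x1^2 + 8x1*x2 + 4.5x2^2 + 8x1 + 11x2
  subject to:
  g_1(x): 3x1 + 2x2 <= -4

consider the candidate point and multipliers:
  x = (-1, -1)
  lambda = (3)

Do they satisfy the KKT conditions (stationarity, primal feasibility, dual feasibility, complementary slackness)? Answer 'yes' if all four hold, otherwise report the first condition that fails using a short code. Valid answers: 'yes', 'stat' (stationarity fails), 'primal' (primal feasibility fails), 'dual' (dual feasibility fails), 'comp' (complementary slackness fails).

Gradient of f: grad f(x) = Q x + c = (-9, -6)
Constraint values g_i(x) = a_i^T x - b_i:
  g_1((-1, -1)) = -1
Stationarity residual: grad f(x) + sum_i lambda_i a_i = (0, 0)
  -> stationarity OK
Primal feasibility (all g_i <= 0): OK
Dual feasibility (all lambda_i >= 0): OK
Complementary slackness (lambda_i * g_i(x) = 0 for all i): FAILS

Verdict: the first failing condition is complementary_slackness -> comp.

comp


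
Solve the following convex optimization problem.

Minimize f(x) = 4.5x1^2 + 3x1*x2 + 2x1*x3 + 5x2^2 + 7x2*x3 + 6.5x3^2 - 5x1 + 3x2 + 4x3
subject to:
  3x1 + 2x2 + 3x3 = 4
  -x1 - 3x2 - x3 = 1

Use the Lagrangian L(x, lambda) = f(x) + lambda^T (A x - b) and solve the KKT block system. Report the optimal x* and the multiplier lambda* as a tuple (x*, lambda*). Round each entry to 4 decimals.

Form the Lagrangian:
  L(x, lambda) = (1/2) x^T Q x + c^T x + lambda^T (A x - b)
Stationarity (grad_x L = 0): Q x + c + A^T lambda = 0.
Primal feasibility: A x = b.

This gives the KKT block system:
  [ Q   A^T ] [ x     ]   [-c ]
  [ A    0  ] [ lambda ] = [ b ]

Solving the linear system:
  x*      = (1.5, -1, 0.5)
  lambda* = (-2.6429, -1.4286)
  f(x*)   = 1.75

x* = (1.5, -1, 0.5), lambda* = (-2.6429, -1.4286)


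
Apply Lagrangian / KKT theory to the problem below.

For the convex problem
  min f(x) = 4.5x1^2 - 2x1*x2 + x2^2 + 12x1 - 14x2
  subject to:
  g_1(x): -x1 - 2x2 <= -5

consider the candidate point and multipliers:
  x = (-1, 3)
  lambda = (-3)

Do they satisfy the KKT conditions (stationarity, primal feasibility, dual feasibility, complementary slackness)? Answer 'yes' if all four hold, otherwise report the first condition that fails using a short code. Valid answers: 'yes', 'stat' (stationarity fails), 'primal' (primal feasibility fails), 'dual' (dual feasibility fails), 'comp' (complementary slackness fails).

Gradient of f: grad f(x) = Q x + c = (-3, -6)
Constraint values g_i(x) = a_i^T x - b_i:
  g_1((-1, 3)) = 0
Stationarity residual: grad f(x) + sum_i lambda_i a_i = (0, 0)
  -> stationarity OK
Primal feasibility (all g_i <= 0): OK
Dual feasibility (all lambda_i >= 0): FAILS
Complementary slackness (lambda_i * g_i(x) = 0 for all i): OK

Verdict: the first failing condition is dual_feasibility -> dual.

dual


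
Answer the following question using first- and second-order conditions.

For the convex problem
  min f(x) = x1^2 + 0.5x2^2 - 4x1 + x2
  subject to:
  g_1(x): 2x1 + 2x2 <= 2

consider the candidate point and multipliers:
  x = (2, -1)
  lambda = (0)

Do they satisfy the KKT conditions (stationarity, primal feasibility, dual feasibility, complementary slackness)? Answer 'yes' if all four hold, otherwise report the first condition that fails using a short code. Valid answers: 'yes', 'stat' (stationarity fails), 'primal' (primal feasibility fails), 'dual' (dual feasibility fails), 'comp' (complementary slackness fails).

Gradient of f: grad f(x) = Q x + c = (0, 0)
Constraint values g_i(x) = a_i^T x - b_i:
  g_1((2, -1)) = 0
Stationarity residual: grad f(x) + sum_i lambda_i a_i = (0, 0)
  -> stationarity OK
Primal feasibility (all g_i <= 0): OK
Dual feasibility (all lambda_i >= 0): OK
Complementary slackness (lambda_i * g_i(x) = 0 for all i): OK

Verdict: yes, KKT holds.

yes


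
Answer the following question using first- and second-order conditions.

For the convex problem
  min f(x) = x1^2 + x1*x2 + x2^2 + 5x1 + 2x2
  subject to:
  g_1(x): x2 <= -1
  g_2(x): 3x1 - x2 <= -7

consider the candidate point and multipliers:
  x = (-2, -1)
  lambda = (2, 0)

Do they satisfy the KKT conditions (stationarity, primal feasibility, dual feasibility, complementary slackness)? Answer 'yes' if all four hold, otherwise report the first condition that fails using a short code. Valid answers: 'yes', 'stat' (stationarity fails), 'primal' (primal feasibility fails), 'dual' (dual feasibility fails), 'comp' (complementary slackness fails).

Gradient of f: grad f(x) = Q x + c = (0, -2)
Constraint values g_i(x) = a_i^T x - b_i:
  g_1((-2, -1)) = 0
  g_2((-2, -1)) = 2
Stationarity residual: grad f(x) + sum_i lambda_i a_i = (0, 0)
  -> stationarity OK
Primal feasibility (all g_i <= 0): FAILS
Dual feasibility (all lambda_i >= 0): OK
Complementary slackness (lambda_i * g_i(x) = 0 for all i): OK

Verdict: the first failing condition is primal_feasibility -> primal.

primal


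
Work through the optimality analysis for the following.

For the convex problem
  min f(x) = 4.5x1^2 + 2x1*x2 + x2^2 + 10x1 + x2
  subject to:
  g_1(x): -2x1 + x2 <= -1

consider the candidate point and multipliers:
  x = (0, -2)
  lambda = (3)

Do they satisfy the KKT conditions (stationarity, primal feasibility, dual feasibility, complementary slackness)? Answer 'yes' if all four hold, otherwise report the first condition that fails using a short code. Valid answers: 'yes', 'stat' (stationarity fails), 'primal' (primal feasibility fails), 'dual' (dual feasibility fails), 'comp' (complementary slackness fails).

Gradient of f: grad f(x) = Q x + c = (6, -3)
Constraint values g_i(x) = a_i^T x - b_i:
  g_1((0, -2)) = -1
Stationarity residual: grad f(x) + sum_i lambda_i a_i = (0, 0)
  -> stationarity OK
Primal feasibility (all g_i <= 0): OK
Dual feasibility (all lambda_i >= 0): OK
Complementary slackness (lambda_i * g_i(x) = 0 for all i): FAILS

Verdict: the first failing condition is complementary_slackness -> comp.

comp


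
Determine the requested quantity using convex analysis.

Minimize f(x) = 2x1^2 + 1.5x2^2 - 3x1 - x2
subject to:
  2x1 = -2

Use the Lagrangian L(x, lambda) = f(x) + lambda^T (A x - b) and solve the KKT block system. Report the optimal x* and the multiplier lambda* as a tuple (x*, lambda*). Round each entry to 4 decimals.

Form the Lagrangian:
  L(x, lambda) = (1/2) x^T Q x + c^T x + lambda^T (A x - b)
Stationarity (grad_x L = 0): Q x + c + A^T lambda = 0.
Primal feasibility: A x = b.

This gives the KKT block system:
  [ Q   A^T ] [ x     ]   [-c ]
  [ A    0  ] [ lambda ] = [ b ]

Solving the linear system:
  x*      = (-1, 0.3333)
  lambda* = (3.5)
  f(x*)   = 4.8333

x* = (-1, 0.3333), lambda* = (3.5)


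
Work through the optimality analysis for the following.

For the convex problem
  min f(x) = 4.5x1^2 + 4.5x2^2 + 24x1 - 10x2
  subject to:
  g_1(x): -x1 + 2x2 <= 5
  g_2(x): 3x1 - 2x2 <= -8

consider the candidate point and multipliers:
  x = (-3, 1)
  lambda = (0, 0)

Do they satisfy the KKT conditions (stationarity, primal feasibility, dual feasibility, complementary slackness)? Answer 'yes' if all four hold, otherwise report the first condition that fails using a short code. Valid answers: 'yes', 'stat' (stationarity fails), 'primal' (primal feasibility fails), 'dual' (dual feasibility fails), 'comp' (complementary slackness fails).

Gradient of f: grad f(x) = Q x + c = (-3, -1)
Constraint values g_i(x) = a_i^T x - b_i:
  g_1((-3, 1)) = 0
  g_2((-3, 1)) = -3
Stationarity residual: grad f(x) + sum_i lambda_i a_i = (-3, -1)
  -> stationarity FAILS
Primal feasibility (all g_i <= 0): OK
Dual feasibility (all lambda_i >= 0): OK
Complementary slackness (lambda_i * g_i(x) = 0 for all i): OK

Verdict: the first failing condition is stationarity -> stat.

stat


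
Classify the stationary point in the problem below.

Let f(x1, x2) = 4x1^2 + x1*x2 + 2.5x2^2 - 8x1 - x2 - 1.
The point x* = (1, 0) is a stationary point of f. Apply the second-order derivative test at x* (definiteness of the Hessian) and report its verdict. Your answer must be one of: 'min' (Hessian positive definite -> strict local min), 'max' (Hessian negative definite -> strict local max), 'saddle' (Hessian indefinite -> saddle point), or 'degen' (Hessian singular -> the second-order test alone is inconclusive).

Compute the Hessian H = grad^2 f:
  H = [[8, 1], [1, 5]]
Verify stationarity: grad f(x*) = H x* + g = (0, 0).
Eigenvalues of H: 4.6972, 8.3028.
Both eigenvalues > 0, so H is positive definite -> x* is a strict local min.

min


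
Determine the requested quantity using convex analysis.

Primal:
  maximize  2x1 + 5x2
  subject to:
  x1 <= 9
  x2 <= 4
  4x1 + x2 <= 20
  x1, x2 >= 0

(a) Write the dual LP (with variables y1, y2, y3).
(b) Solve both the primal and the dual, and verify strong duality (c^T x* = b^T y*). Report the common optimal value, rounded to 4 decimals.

The standard primal-dual pair for 'max c^T x s.t. A x <= b, x >= 0' is:
  Dual:  min b^T y  s.t.  A^T y >= c,  y >= 0.

So the dual LP is:
  minimize  9y1 + 4y2 + 20y3
  subject to:
    y1 + 4y3 >= 2
    y2 + y3 >= 5
    y1, y2, y3 >= 0

Solving the primal: x* = (4, 4).
  primal value c^T x* = 28.
Solving the dual: y* = (0, 4.5, 0.5).
  dual value b^T y* = 28.
Strong duality: c^T x* = b^T y*. Confirmed.

28


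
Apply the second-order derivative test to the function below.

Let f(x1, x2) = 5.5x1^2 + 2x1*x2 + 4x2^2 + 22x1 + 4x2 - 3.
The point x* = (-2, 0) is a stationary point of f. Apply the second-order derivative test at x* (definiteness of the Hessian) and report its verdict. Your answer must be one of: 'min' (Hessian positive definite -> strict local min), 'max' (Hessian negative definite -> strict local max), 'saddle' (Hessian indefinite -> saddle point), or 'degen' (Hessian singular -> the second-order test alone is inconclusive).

Compute the Hessian H = grad^2 f:
  H = [[11, 2], [2, 8]]
Verify stationarity: grad f(x*) = H x* + g = (0, 0).
Eigenvalues of H: 7, 12.
Both eigenvalues > 0, so H is positive definite -> x* is a strict local min.

min


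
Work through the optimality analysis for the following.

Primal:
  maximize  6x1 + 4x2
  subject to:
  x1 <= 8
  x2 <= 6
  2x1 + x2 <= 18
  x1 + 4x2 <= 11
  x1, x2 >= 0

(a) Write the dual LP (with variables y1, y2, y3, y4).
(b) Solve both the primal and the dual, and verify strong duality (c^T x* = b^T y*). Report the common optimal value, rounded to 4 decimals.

The standard primal-dual pair for 'max c^T x s.t. A x <= b, x >= 0' is:
  Dual:  min b^T y  s.t.  A^T y >= c,  y >= 0.

So the dual LP is:
  minimize  8y1 + 6y2 + 18y3 + 11y4
  subject to:
    y1 + 2y3 + y4 >= 6
    y2 + y3 + 4y4 >= 4
    y1, y2, y3, y4 >= 0

Solving the primal: x* = (8, 0.75).
  primal value c^T x* = 51.
Solving the dual: y* = (5, 0, 0, 1).
  dual value b^T y* = 51.
Strong duality: c^T x* = b^T y*. Confirmed.

51


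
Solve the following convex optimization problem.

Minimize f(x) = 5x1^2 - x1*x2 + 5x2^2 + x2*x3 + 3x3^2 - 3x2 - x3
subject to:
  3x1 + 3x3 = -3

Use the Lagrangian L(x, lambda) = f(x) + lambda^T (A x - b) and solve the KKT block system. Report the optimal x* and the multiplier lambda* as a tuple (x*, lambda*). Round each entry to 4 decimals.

Form the Lagrangian:
  L(x, lambda) = (1/2) x^T Q x + c^T x + lambda^T (A x - b)
Stationarity (grad_x L = 0): Q x + c + A^T lambda = 0.
Primal feasibility: A x = b.

This gives the KKT block system:
  [ Q   A^T ] [ x     ]   [-c ]
  [ A    0  ] [ lambda ] = [ b ]

Solving the linear system:
  x*      = (-0.3974, 0.3205, -0.6026)
  lambda* = (1.4316)
  f(x*)   = 1.9679

x* = (-0.3974, 0.3205, -0.6026), lambda* = (1.4316)


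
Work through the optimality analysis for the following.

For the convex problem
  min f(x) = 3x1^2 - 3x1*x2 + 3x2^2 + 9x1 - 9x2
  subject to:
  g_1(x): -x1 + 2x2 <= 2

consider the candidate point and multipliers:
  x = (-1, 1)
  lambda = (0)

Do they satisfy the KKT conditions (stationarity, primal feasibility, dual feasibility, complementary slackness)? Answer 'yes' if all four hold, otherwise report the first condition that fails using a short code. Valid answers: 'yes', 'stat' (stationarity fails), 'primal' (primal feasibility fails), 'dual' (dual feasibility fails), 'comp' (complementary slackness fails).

Gradient of f: grad f(x) = Q x + c = (0, 0)
Constraint values g_i(x) = a_i^T x - b_i:
  g_1((-1, 1)) = 1
Stationarity residual: grad f(x) + sum_i lambda_i a_i = (0, 0)
  -> stationarity OK
Primal feasibility (all g_i <= 0): FAILS
Dual feasibility (all lambda_i >= 0): OK
Complementary slackness (lambda_i * g_i(x) = 0 for all i): OK

Verdict: the first failing condition is primal_feasibility -> primal.

primal


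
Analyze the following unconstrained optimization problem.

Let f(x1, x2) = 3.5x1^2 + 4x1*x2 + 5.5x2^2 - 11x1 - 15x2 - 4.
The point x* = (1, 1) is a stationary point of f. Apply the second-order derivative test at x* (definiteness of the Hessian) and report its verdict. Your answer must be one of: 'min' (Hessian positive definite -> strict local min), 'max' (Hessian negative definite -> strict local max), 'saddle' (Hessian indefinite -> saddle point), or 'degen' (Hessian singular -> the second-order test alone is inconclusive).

Compute the Hessian H = grad^2 f:
  H = [[7, 4], [4, 11]]
Verify stationarity: grad f(x*) = H x* + g = (0, 0).
Eigenvalues of H: 4.5279, 13.4721.
Both eigenvalues > 0, so H is positive definite -> x* is a strict local min.

min


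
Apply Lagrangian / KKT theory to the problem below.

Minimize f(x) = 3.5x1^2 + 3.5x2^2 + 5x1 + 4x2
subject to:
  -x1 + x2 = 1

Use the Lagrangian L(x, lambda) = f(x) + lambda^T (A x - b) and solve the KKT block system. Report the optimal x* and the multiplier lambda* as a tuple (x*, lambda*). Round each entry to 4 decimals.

Form the Lagrangian:
  L(x, lambda) = (1/2) x^T Q x + c^T x + lambda^T (A x - b)
Stationarity (grad_x L = 0): Q x + c + A^T lambda = 0.
Primal feasibility: A x = b.

This gives the KKT block system:
  [ Q   A^T ] [ x     ]   [-c ]
  [ A    0  ] [ lambda ] = [ b ]

Solving the linear system:
  x*      = (-1.1429, -0.1429)
  lambda* = (-3)
  f(x*)   = -1.6429

x* = (-1.1429, -0.1429), lambda* = (-3)


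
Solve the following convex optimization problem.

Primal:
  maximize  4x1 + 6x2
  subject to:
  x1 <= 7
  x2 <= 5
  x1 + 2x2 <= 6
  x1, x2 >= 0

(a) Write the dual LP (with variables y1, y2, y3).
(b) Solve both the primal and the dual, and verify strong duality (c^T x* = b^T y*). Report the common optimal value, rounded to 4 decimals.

The standard primal-dual pair for 'max c^T x s.t. A x <= b, x >= 0' is:
  Dual:  min b^T y  s.t.  A^T y >= c,  y >= 0.

So the dual LP is:
  minimize  7y1 + 5y2 + 6y3
  subject to:
    y1 + y3 >= 4
    y2 + 2y3 >= 6
    y1, y2, y3 >= 0

Solving the primal: x* = (6, 0).
  primal value c^T x* = 24.
Solving the dual: y* = (0, 0, 4).
  dual value b^T y* = 24.
Strong duality: c^T x* = b^T y*. Confirmed.

24


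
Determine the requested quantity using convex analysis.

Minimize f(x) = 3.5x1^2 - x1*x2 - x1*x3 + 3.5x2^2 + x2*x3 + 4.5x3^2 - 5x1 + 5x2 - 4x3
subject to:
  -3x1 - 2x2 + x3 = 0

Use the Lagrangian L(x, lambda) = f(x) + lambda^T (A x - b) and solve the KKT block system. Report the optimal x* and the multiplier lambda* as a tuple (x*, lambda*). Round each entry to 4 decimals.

Form the Lagrangian:
  L(x, lambda) = (1/2) x^T Q x + c^T x + lambda^T (A x - b)
Stationarity (grad_x L = 0): Q x + c + A^T lambda = 0.
Primal feasibility: A x = b.

This gives the KKT block system:
  [ Q   A^T ] [ x     ]   [-c ]
  [ A    0  ] [ lambda ] = [ b ]

Solving the linear system:
  x*      = (0.6791, -0.7164, 0.6045)
  lambda* = (-0.0448)
  f(x*)   = -4.6978

x* = (0.6791, -0.7164, 0.6045), lambda* = (-0.0448)


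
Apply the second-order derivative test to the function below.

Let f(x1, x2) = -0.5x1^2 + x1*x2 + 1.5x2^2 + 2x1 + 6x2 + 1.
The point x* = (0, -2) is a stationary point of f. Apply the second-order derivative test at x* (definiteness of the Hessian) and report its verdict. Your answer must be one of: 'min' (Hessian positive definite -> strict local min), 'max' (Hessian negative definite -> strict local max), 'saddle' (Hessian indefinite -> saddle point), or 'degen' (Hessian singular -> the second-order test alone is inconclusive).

Compute the Hessian H = grad^2 f:
  H = [[-1, 1], [1, 3]]
Verify stationarity: grad f(x*) = H x* + g = (0, 0).
Eigenvalues of H: -1.2361, 3.2361.
Eigenvalues have mixed signs, so H is indefinite -> x* is a saddle point.

saddle


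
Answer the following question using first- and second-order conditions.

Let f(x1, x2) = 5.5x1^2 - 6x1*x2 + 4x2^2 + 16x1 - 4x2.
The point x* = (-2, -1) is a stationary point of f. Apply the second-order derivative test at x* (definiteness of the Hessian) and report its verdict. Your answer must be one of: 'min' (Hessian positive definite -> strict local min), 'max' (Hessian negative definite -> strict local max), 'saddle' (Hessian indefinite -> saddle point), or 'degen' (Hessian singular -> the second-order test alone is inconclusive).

Compute the Hessian H = grad^2 f:
  H = [[11, -6], [-6, 8]]
Verify stationarity: grad f(x*) = H x* + g = (0, 0).
Eigenvalues of H: 3.3153, 15.6847.
Both eigenvalues > 0, so H is positive definite -> x* is a strict local min.

min


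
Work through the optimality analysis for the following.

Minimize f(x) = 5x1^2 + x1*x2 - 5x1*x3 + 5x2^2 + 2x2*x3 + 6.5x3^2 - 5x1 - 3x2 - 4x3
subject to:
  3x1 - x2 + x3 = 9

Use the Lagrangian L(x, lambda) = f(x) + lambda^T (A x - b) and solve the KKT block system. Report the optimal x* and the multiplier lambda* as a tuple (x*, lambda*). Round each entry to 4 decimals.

Form the Lagrangian:
  L(x, lambda) = (1/2) x^T Q x + c^T x + lambda^T (A x - b)
Stationarity (grad_x L = 0): Q x + c + A^T lambda = 0.
Primal feasibility: A x = b.

This gives the KKT block system:
  [ Q   A^T ] [ x     ]   [-c ]
  [ A    0  ] [ lambda ] = [ b ]

Solving the linear system:
  x*      = (2.302, -0.5631, 1.531)
  lambda* = (-3.2671)
  f(x*)   = 6.7299

x* = (2.302, -0.5631, 1.531), lambda* = (-3.2671)


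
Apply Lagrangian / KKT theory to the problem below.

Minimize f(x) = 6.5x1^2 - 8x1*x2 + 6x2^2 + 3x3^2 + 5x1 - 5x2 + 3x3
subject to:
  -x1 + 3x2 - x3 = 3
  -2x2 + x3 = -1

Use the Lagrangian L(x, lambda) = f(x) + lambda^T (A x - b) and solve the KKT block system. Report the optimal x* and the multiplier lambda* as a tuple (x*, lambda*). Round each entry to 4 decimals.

Form the Lagrangian:
  L(x, lambda) = (1/2) x^T Q x + c^T x + lambda^T (A x - b)
Stationarity (grad_x L = 0): Q x + c + A^T lambda = 0.
Primal feasibility: A x = b.

This gives the KKT block system:
  [ Q   A^T ] [ x     ]   [-c ]
  [ A    0  ] [ lambda ] = [ b ]

Solving the linear system:
  x*      = (-1.5152, 0.4848, -0.0303)
  lambda* = (-18.5758, -21.3939)
  f(x*)   = 12.1212

x* = (-1.5152, 0.4848, -0.0303), lambda* = (-18.5758, -21.3939)


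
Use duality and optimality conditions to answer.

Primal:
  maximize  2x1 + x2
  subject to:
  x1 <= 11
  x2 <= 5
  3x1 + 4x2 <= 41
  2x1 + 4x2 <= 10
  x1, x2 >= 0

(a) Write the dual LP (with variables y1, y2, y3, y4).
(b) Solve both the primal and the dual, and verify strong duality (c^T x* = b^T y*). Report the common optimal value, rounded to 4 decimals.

The standard primal-dual pair for 'max c^T x s.t. A x <= b, x >= 0' is:
  Dual:  min b^T y  s.t.  A^T y >= c,  y >= 0.

So the dual LP is:
  minimize  11y1 + 5y2 + 41y3 + 10y4
  subject to:
    y1 + 3y3 + 2y4 >= 2
    y2 + 4y3 + 4y4 >= 1
    y1, y2, y3, y4 >= 0

Solving the primal: x* = (5, 0).
  primal value c^T x* = 10.
Solving the dual: y* = (0, 0, 0, 1).
  dual value b^T y* = 10.
Strong duality: c^T x* = b^T y*. Confirmed.

10


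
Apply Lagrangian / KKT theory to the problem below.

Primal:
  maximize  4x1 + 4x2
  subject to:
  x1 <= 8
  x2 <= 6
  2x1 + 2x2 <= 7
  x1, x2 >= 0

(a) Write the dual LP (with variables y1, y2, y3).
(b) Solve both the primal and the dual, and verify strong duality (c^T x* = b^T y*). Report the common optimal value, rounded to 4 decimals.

The standard primal-dual pair for 'max c^T x s.t. A x <= b, x >= 0' is:
  Dual:  min b^T y  s.t.  A^T y >= c,  y >= 0.

So the dual LP is:
  minimize  8y1 + 6y2 + 7y3
  subject to:
    y1 + 2y3 >= 4
    y2 + 2y3 >= 4
    y1, y2, y3 >= 0

Solving the primal: x* = (3.5, 0).
  primal value c^T x* = 14.
Solving the dual: y* = (0, 0, 2).
  dual value b^T y* = 14.
Strong duality: c^T x* = b^T y*. Confirmed.

14


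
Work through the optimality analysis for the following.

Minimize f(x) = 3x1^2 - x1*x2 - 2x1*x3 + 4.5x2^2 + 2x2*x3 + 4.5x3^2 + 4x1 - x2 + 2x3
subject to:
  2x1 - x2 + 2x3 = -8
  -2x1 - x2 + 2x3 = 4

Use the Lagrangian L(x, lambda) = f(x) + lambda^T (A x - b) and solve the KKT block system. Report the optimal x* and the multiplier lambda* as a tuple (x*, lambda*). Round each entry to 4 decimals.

Form the Lagrangian:
  L(x, lambda) = (1/2) x^T Q x + c^T x + lambda^T (A x - b)
Stationarity (grad_x L = 0): Q x + c + A^T lambda = 0.
Primal feasibility: A x = b.

This gives the KKT block system:
  [ Q   A^T ] [ x     ]   [-c ]
  [ A    0  ] [ lambda ] = [ b ]

Solving the linear system:
  x*      = (-3, 0.0377, -0.9811)
  lambda* = (3.2075, -2.8302)
  f(x*)   = 11.4906

x* = (-3, 0.0377, -0.9811), lambda* = (3.2075, -2.8302)


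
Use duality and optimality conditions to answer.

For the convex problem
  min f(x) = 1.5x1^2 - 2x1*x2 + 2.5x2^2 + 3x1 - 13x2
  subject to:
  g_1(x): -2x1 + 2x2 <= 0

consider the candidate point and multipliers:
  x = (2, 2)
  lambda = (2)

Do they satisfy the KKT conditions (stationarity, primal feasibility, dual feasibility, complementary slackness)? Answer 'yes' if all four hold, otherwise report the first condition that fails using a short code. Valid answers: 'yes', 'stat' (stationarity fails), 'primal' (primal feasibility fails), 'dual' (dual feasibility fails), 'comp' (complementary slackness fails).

Gradient of f: grad f(x) = Q x + c = (5, -7)
Constraint values g_i(x) = a_i^T x - b_i:
  g_1((2, 2)) = 0
Stationarity residual: grad f(x) + sum_i lambda_i a_i = (1, -3)
  -> stationarity FAILS
Primal feasibility (all g_i <= 0): OK
Dual feasibility (all lambda_i >= 0): OK
Complementary slackness (lambda_i * g_i(x) = 0 for all i): OK

Verdict: the first failing condition is stationarity -> stat.

stat


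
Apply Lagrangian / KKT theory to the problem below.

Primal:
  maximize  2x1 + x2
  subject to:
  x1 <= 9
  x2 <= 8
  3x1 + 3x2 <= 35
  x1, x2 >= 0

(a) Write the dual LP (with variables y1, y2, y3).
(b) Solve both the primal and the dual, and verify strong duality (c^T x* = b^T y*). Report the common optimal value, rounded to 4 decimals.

The standard primal-dual pair for 'max c^T x s.t. A x <= b, x >= 0' is:
  Dual:  min b^T y  s.t.  A^T y >= c,  y >= 0.

So the dual LP is:
  minimize  9y1 + 8y2 + 35y3
  subject to:
    y1 + 3y3 >= 2
    y2 + 3y3 >= 1
    y1, y2, y3 >= 0

Solving the primal: x* = (9, 2.6667).
  primal value c^T x* = 20.6667.
Solving the dual: y* = (1, 0, 0.3333).
  dual value b^T y* = 20.6667.
Strong duality: c^T x* = b^T y*. Confirmed.

20.6667


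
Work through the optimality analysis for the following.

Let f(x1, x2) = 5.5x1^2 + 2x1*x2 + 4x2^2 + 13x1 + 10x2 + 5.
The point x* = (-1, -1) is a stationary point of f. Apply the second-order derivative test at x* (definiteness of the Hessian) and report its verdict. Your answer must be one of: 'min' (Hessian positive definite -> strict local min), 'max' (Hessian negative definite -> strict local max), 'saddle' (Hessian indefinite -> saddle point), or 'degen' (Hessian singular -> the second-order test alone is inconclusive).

Compute the Hessian H = grad^2 f:
  H = [[11, 2], [2, 8]]
Verify stationarity: grad f(x*) = H x* + g = (0, 0).
Eigenvalues of H: 7, 12.
Both eigenvalues > 0, so H is positive definite -> x* is a strict local min.

min


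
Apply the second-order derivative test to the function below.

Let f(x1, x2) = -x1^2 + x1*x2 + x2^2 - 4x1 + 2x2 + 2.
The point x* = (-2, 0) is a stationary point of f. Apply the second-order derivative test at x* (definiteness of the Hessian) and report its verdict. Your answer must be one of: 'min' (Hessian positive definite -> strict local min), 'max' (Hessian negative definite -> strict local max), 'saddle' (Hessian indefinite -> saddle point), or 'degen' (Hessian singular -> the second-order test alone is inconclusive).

Compute the Hessian H = grad^2 f:
  H = [[-2, 1], [1, 2]]
Verify stationarity: grad f(x*) = H x* + g = (0, 0).
Eigenvalues of H: -2.2361, 2.2361.
Eigenvalues have mixed signs, so H is indefinite -> x* is a saddle point.

saddle


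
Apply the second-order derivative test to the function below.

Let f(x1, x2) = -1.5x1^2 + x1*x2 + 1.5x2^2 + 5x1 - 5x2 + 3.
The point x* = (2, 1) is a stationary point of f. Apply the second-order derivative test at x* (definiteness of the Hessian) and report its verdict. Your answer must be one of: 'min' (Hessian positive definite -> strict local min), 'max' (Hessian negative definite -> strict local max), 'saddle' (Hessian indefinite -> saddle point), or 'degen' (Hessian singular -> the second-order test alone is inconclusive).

Compute the Hessian H = grad^2 f:
  H = [[-3, 1], [1, 3]]
Verify stationarity: grad f(x*) = H x* + g = (0, 0).
Eigenvalues of H: -3.1623, 3.1623.
Eigenvalues have mixed signs, so H is indefinite -> x* is a saddle point.

saddle


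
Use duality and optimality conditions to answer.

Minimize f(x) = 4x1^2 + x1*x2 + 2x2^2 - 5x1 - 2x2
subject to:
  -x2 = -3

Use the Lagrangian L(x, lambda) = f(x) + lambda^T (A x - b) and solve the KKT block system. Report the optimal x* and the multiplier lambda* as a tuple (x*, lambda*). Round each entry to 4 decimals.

Form the Lagrangian:
  L(x, lambda) = (1/2) x^T Q x + c^T x + lambda^T (A x - b)
Stationarity (grad_x L = 0): Q x + c + A^T lambda = 0.
Primal feasibility: A x = b.

This gives the KKT block system:
  [ Q   A^T ] [ x     ]   [-c ]
  [ A    0  ] [ lambda ] = [ b ]

Solving the linear system:
  x*      = (0.25, 3)
  lambda* = (10.25)
  f(x*)   = 11.75

x* = (0.25, 3), lambda* = (10.25)


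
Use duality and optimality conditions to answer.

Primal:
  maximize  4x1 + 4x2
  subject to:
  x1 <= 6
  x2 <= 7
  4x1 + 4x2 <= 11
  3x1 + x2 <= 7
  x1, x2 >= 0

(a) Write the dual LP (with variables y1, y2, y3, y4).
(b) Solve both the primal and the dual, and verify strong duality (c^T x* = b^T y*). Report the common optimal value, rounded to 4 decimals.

The standard primal-dual pair for 'max c^T x s.t. A x <= b, x >= 0' is:
  Dual:  min b^T y  s.t.  A^T y >= c,  y >= 0.

So the dual LP is:
  minimize  6y1 + 7y2 + 11y3 + 7y4
  subject to:
    y1 + 4y3 + 3y4 >= 4
    y2 + 4y3 + y4 >= 4
    y1, y2, y3, y4 >= 0

Solving the primal: x* = (2.125, 0.625).
  primal value c^T x* = 11.
Solving the dual: y* = (0, 0, 1, 0).
  dual value b^T y* = 11.
Strong duality: c^T x* = b^T y*. Confirmed.

11


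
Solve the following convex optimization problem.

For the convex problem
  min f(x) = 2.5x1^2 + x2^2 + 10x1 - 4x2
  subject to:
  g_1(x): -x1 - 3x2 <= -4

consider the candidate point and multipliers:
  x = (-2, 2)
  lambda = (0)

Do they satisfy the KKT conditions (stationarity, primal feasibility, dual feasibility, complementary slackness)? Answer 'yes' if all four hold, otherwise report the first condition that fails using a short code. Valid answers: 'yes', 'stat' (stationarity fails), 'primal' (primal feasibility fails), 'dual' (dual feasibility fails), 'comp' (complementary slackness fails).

Gradient of f: grad f(x) = Q x + c = (0, 0)
Constraint values g_i(x) = a_i^T x - b_i:
  g_1((-2, 2)) = 0
Stationarity residual: grad f(x) + sum_i lambda_i a_i = (0, 0)
  -> stationarity OK
Primal feasibility (all g_i <= 0): OK
Dual feasibility (all lambda_i >= 0): OK
Complementary slackness (lambda_i * g_i(x) = 0 for all i): OK

Verdict: yes, KKT holds.

yes


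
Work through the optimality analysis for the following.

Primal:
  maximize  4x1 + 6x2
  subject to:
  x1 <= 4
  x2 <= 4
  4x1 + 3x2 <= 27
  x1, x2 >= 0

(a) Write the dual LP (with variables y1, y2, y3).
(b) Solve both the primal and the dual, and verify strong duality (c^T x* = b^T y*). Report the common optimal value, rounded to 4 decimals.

The standard primal-dual pair for 'max c^T x s.t. A x <= b, x >= 0' is:
  Dual:  min b^T y  s.t.  A^T y >= c,  y >= 0.

So the dual LP is:
  minimize  4y1 + 4y2 + 27y3
  subject to:
    y1 + 4y3 >= 4
    y2 + 3y3 >= 6
    y1, y2, y3 >= 0

Solving the primal: x* = (3.75, 4).
  primal value c^T x* = 39.
Solving the dual: y* = (0, 3, 1).
  dual value b^T y* = 39.
Strong duality: c^T x* = b^T y*. Confirmed.

39


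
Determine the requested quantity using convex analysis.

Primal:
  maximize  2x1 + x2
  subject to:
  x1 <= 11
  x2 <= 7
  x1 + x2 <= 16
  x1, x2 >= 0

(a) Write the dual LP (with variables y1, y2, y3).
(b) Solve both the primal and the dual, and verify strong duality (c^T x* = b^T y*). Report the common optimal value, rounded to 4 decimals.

The standard primal-dual pair for 'max c^T x s.t. A x <= b, x >= 0' is:
  Dual:  min b^T y  s.t.  A^T y >= c,  y >= 0.

So the dual LP is:
  minimize  11y1 + 7y2 + 16y3
  subject to:
    y1 + y3 >= 2
    y2 + y3 >= 1
    y1, y2, y3 >= 0

Solving the primal: x* = (11, 5).
  primal value c^T x* = 27.
Solving the dual: y* = (1, 0, 1).
  dual value b^T y* = 27.
Strong duality: c^T x* = b^T y*. Confirmed.

27


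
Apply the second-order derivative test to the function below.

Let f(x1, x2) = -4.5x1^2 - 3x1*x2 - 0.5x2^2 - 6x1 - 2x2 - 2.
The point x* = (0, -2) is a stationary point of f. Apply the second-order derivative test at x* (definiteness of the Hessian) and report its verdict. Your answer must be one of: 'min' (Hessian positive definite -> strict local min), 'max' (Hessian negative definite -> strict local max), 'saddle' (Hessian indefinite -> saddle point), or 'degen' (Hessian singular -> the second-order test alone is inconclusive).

Compute the Hessian H = grad^2 f:
  H = [[-9, -3], [-3, -1]]
Verify stationarity: grad f(x*) = H x* + g = (0, 0).
Eigenvalues of H: -10, 0.
H has a zero eigenvalue (singular; negative semidefinite but not definite), so H is neither positive definite, negative definite, nor indefinite. The second-order test alone is inconclusive -> degen.
(Indeed, f is constant along the null direction of H through x*, so x* is not a strict local extremum.)

degen


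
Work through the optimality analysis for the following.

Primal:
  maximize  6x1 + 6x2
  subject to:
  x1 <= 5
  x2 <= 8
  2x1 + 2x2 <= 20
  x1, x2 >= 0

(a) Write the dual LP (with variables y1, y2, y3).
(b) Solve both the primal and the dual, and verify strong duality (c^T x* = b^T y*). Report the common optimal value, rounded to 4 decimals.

The standard primal-dual pair for 'max c^T x s.t. A x <= b, x >= 0' is:
  Dual:  min b^T y  s.t.  A^T y >= c,  y >= 0.

So the dual LP is:
  minimize  5y1 + 8y2 + 20y3
  subject to:
    y1 + 2y3 >= 6
    y2 + 2y3 >= 6
    y1, y2, y3 >= 0

Solving the primal: x* = (2, 8).
  primal value c^T x* = 60.
Solving the dual: y* = (0, 0, 3).
  dual value b^T y* = 60.
Strong duality: c^T x* = b^T y*. Confirmed.

60


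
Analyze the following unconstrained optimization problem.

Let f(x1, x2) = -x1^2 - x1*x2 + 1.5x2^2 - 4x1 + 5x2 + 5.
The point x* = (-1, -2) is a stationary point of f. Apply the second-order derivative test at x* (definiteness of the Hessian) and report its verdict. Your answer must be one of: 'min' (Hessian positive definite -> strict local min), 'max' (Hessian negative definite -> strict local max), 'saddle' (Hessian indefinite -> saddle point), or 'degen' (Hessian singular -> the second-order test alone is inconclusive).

Compute the Hessian H = grad^2 f:
  H = [[-2, -1], [-1, 3]]
Verify stationarity: grad f(x*) = H x* + g = (0, 0).
Eigenvalues of H: -2.1926, 3.1926.
Eigenvalues have mixed signs, so H is indefinite -> x* is a saddle point.

saddle


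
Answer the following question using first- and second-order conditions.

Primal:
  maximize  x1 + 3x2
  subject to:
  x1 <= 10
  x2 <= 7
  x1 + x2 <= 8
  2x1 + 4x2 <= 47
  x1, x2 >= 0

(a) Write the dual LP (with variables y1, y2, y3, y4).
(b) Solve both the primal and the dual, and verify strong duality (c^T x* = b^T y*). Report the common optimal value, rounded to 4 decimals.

The standard primal-dual pair for 'max c^T x s.t. A x <= b, x >= 0' is:
  Dual:  min b^T y  s.t.  A^T y >= c,  y >= 0.

So the dual LP is:
  minimize  10y1 + 7y2 + 8y3 + 47y4
  subject to:
    y1 + y3 + 2y4 >= 1
    y2 + y3 + 4y4 >= 3
    y1, y2, y3, y4 >= 0

Solving the primal: x* = (1, 7).
  primal value c^T x* = 22.
Solving the dual: y* = (0, 2, 1, 0).
  dual value b^T y* = 22.
Strong duality: c^T x* = b^T y*. Confirmed.

22


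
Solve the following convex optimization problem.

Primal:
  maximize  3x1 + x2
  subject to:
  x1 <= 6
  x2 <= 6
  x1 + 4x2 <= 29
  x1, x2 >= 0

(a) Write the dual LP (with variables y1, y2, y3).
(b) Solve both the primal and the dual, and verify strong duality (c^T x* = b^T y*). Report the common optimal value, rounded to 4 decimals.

The standard primal-dual pair for 'max c^T x s.t. A x <= b, x >= 0' is:
  Dual:  min b^T y  s.t.  A^T y >= c,  y >= 0.

So the dual LP is:
  minimize  6y1 + 6y2 + 29y3
  subject to:
    y1 + y3 >= 3
    y2 + 4y3 >= 1
    y1, y2, y3 >= 0

Solving the primal: x* = (6, 5.75).
  primal value c^T x* = 23.75.
Solving the dual: y* = (2.75, 0, 0.25).
  dual value b^T y* = 23.75.
Strong duality: c^T x* = b^T y*. Confirmed.

23.75


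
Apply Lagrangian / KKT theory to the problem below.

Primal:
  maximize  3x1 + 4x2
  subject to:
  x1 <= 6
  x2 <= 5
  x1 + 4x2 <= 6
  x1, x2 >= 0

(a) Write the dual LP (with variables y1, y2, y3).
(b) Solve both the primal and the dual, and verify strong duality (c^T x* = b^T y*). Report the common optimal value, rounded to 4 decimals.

The standard primal-dual pair for 'max c^T x s.t. A x <= b, x >= 0' is:
  Dual:  min b^T y  s.t.  A^T y >= c,  y >= 0.

So the dual LP is:
  minimize  6y1 + 5y2 + 6y3
  subject to:
    y1 + y3 >= 3
    y2 + 4y3 >= 4
    y1, y2, y3 >= 0

Solving the primal: x* = (6, 0).
  primal value c^T x* = 18.
Solving the dual: y* = (2, 0, 1).
  dual value b^T y* = 18.
Strong duality: c^T x* = b^T y*. Confirmed.

18


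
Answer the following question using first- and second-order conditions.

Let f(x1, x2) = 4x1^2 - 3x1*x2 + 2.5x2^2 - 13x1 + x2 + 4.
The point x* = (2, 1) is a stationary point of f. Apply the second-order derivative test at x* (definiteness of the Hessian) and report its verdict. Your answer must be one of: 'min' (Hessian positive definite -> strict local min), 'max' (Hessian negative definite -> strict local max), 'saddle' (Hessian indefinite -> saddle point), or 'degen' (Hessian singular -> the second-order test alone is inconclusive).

Compute the Hessian H = grad^2 f:
  H = [[8, -3], [-3, 5]]
Verify stationarity: grad f(x*) = H x* + g = (0, 0).
Eigenvalues of H: 3.1459, 9.8541.
Both eigenvalues > 0, so H is positive definite -> x* is a strict local min.

min


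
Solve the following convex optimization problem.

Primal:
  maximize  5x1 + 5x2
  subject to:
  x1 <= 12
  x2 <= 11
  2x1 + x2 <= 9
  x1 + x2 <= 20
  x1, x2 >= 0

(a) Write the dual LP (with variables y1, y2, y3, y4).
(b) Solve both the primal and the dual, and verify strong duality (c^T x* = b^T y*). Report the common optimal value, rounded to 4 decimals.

The standard primal-dual pair for 'max c^T x s.t. A x <= b, x >= 0' is:
  Dual:  min b^T y  s.t.  A^T y >= c,  y >= 0.

So the dual LP is:
  minimize  12y1 + 11y2 + 9y3 + 20y4
  subject to:
    y1 + 2y3 + y4 >= 5
    y2 + y3 + y4 >= 5
    y1, y2, y3, y4 >= 0

Solving the primal: x* = (0, 9).
  primal value c^T x* = 45.
Solving the dual: y* = (0, 0, 5, 0).
  dual value b^T y* = 45.
Strong duality: c^T x* = b^T y*. Confirmed.

45
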